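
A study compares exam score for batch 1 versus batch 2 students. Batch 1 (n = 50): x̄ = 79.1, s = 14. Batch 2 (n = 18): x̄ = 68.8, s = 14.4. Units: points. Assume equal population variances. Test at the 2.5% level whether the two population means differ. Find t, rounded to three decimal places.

2.657

Let group 1 = batch 1, group 2 = batch 2. H0: μ_1 = μ_2; H1: μ_1 ≠ μ_2 (two-sample pooled-variance t-test, two-sided).
s_p² = [(50−1)·14² + (18−1)·14.4²]/(50+18−2) = 198.926
t = (79.1 − 68.8)/√[198.926·(1/50 + 1/18)] = 2.657
df = n₁ + n₂ − 2 = 66
Two-sided p-value ≈ 0.010
Since p ≈ 0.010 < α = 0.025, reject H0; the data support H1.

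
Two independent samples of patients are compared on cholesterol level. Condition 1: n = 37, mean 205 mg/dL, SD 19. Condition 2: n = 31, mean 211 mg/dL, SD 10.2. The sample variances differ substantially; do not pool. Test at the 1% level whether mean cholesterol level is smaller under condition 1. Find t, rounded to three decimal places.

Let group 1 = condition 1, group 2 = condition 2. H0: μ_1 = μ_2; H1: μ_1 < μ_2 (Welch's two-sample t-test, left-tailed).
t = (x̄_1 − x̄_2)/√(s_1²/n_1 + s_2²/n_2) = (205 − 211)/√(19²/37 + 10.2²/31) = -1.657
Welch–Satterthwaite df ≈ 56.94
p-value = P(T ≤ -1.657) ≈ 0.052
Since p ≈ 0.052 > α = 0.01, fail to reject H0; the evidence is not statistically significant.

-1.657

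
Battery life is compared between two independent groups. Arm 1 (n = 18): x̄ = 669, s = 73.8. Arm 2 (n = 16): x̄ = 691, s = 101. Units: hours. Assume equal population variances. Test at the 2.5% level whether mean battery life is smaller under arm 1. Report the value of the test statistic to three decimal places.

Let group 1 = arm 1, group 2 = arm 2. H0: μ_1 = μ_2; H1: μ_1 < μ_2 (two-sample pooled-variance t-test, left-tailed).
s_p² = [(18−1)·73.8² + (16−1)·101²]/(18+16−2) = 7675.14
t = (669 − 691)/√[7675.14·(1/18 + 1/16)] = -0.731
df = n₁ + n₂ − 2 = 32
p-value = P(T ≤ -0.731) ≈ 0.2351
Since p ≈ 0.2351 > α = 0.025, fail to reject H0; the data do not provide sufficient evidence against H0.

-0.731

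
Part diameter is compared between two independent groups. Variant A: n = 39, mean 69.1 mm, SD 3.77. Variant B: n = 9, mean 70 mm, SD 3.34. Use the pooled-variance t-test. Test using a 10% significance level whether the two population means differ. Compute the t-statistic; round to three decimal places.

Let group 1 = variant A, group 2 = variant B. H0: μ_1 = μ_2; H1: μ_1 ≠ μ_2 (two-sample pooled-variance t-test, two-sided).
s_p² = [(39−1)·3.77² + (9−1)·3.34²]/(39+9−2) = 13.6812
t = (69.1 − 70)/√[13.6812·(1/39 + 1/9)] = -0.658
df = n₁ + n₂ − 2 = 46
Two-sided p-value ≈ 0.514
Since p ≈ 0.514 > α = 0.1, fail to reject H0; the evidence is not statistically significant.

-0.658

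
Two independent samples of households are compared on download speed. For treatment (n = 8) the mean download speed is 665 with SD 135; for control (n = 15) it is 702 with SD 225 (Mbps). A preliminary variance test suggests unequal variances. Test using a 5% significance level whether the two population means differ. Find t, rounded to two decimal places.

Let group 1 = treatment, group 2 = control. H0: μ_1 = μ_2; H1: μ_1 ≠ μ_2 (Welch's two-sample t-test, two-sided).
t = (x̄_1 − x̄_2)/√(s_1²/n_1 + s_2²/n_2) = (665 − 702)/√(135²/8 + 225²/15) = -0.49
Welch–Satterthwaite df ≈ 20.55
Two-sided p-value ≈ 0.6279
Since p ≈ 0.6279 > α = 0.05, fail to reject H0; the evidence is not statistically significant.

-0.49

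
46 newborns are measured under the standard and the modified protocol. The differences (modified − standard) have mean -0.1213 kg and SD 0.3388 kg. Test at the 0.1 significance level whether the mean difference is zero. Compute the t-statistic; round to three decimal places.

-2.428

H0: μ_d = 0; H1: μ_d ≠ 0 (paired t-test on the differences, two-sided).
t = d̄/(s_d/√n) = -0.1213/(0.3388/√46) = -2.428
df = n − 1 = 45
Two-sided p-value ≈ 0.0192
Since p ≈ 0.0192 < α = 0.1, reject H0; the data support H1.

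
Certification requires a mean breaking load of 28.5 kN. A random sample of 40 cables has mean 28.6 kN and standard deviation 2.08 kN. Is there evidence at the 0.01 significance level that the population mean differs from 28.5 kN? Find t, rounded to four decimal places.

H0: μ = 28.5; H1: μ ≠ 28.5 (one-sample t-test, two-sided).
t = (x̄ − μ₀)/(s/√n) = (28.6 − 28.5)/(2.08/√40) = 0.3041
df = n − 1 = 39
Two-sided p-value ≈ 0.7627
Since p ≈ 0.7627 > α = 0.01, fail to reject H0; the evidence is not statistically significant.

0.3041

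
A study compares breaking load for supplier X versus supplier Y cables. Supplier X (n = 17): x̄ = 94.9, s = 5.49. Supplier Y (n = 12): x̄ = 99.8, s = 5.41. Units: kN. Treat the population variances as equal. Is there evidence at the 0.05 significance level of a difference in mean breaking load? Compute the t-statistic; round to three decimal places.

-2.381

Let group 1 = supplier X, group 2 = supplier Y. H0: μ_1 = μ_2; H1: μ_1 ≠ μ_2 (two-sample pooled-variance t-test, two-sided).
s_p² = [(17−1)·5.49² + (12−1)·5.41²]/(17+12−2) = 29.7848
t = (94.9 − 99.8)/√[29.7848·(1/17 + 1/12)] = -2.381
df = n₁ + n₂ − 2 = 27
Two-sided p-value ≈ 0.0246
Since p ≈ 0.0246 < α = 0.05, reject H0; the evidence is statistically significant.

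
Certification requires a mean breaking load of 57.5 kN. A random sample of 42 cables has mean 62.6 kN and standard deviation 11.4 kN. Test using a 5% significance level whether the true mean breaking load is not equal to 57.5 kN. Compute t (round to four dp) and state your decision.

t = 2.8993; reject H0

H0: μ = 57.5; H1: μ ≠ 57.5 (one-sample t-test, two-sided).
t = (x̄ − μ₀)/(s/√n) = (62.6 − 57.5)/(11.4/√42) = 2.8993
df = n − 1 = 41
Two-sided p-value ≈ 0.006
Since p ≈ 0.006 < α = 0.05, reject H0; the data support H1.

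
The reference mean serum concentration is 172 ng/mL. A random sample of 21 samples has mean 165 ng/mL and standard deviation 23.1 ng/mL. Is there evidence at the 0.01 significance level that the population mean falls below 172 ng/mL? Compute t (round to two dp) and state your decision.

t = -1.39; fail to reject H0

H0: μ = 172; H1: μ < 172 (one-sample t-test, left-tailed).
t = (x̄ − μ₀)/(s/√n) = (165 − 172)/(23.1/√21) = -1.39
df = n − 1 = 20
p-value = P(T ≤ -1.39) ≈ 0.090
Since p ≈ 0.090 > α = 0.01, fail to reject H0; the data do not provide sufficient evidence against H0.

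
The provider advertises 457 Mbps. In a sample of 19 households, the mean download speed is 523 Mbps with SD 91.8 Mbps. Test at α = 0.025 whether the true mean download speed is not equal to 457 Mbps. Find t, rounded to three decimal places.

3.134

H0: μ = 457; H1: μ ≠ 457 (one-sample t-test, two-sided).
t = (x̄ − μ₀)/(s/√n) = (523 − 457)/(91.8/√19) = 3.134
df = n − 1 = 18
Two-sided p-value ≈ 0.0057
Since p ≈ 0.0057 < α = 0.025, reject H0; the evidence is statistically significant.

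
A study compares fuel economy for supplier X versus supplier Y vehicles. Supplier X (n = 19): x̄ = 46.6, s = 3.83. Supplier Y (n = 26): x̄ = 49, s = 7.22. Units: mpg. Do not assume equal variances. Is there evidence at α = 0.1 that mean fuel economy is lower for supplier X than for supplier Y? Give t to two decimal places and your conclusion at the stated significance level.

t = -1.44; reject H0

Let group 1 = supplier X, group 2 = supplier Y. H0: μ_1 = μ_2; H1: μ_1 < μ_2 (Welch's two-sample t-test, left-tailed).
t = (x̄_1 − x̄_2)/√(s_1²/n_1 + s_2²/n_2) = (46.6 − 49)/√(3.83²/19 + 7.22²/26) = -1.44
Welch–Satterthwaite df ≈ 39.77
p-value = P(T ≤ -1.44) ≈ 0.0788
Since p ≈ 0.0788 < α = 0.1, reject H0; the evidence is statistically significant.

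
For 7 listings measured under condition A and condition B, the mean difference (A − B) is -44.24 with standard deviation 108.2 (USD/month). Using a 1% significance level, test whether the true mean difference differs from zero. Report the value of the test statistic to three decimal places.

-1.082

H0: μ_d = 0; H1: μ_d ≠ 0 (paired t-test on the differences, two-sided).
t = d̄/(s_d/√n) = -44.24/(108.2/√7) = -1.082
df = n − 1 = 6
Two-sided p-value ≈ 0.3209
Since p ≈ 0.3209 > α = 0.01, fail to reject H0; the evidence is not statistically significant.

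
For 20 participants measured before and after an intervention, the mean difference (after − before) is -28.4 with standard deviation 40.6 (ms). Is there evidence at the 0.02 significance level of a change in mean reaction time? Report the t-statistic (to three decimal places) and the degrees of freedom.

H0: μ_d = 0; H1: μ_d ≠ 0 (paired t-test on the differences, two-sided).
t = d̄/(s_d/√n) = -28.4/(40.6/√20) = -3.128
df = n − 1 = 19
Two-sided p-value ≈ 0.006
Since p ≈ 0.006 < α = 0.02, reject H0; the data support H1.

t = -3.128, df = 19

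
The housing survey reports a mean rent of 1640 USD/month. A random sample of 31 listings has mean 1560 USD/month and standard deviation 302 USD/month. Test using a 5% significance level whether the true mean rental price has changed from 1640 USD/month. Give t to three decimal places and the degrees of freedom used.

H0: μ = 1640; H1: μ ≠ 1640 (one-sample t-test, two-sided).
t = (x̄ − μ₀)/(s/√n) = (1560 − 1640)/(302/√31) = -1.475
df = n − 1 = 30
Two-sided p-value ≈ 0.1507
Since p ≈ 0.1507 > α = 0.05, fail to reject H0; the evidence is not statistically significant.

t = -1.475, df = 30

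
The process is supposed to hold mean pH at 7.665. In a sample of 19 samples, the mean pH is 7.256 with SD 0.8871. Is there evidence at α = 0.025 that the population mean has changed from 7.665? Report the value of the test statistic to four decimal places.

-2.0097

H0: μ = 7.665; H1: μ ≠ 7.665 (one-sample t-test, two-sided).
t = (x̄ − μ₀)/(s/√n) = (7.256 − 7.665)/(0.8871/√19) = -2.0097
df = n − 1 = 18
Two-sided p-value ≈ 0.0597
Since p ≈ 0.0597 > α = 0.025, fail to reject H0; the evidence is not statistically significant.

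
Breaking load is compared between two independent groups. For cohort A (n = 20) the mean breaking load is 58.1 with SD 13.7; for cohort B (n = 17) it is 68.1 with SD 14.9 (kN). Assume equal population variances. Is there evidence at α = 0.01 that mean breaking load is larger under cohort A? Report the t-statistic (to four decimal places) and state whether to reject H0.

t = -2.1256; fail to reject H0

Let group 1 = cohort A, group 2 = cohort B. H0: μ_1 = μ_2; H1: μ_1 > μ_2 (two-sample pooled-variance t-test, right-tailed).
s_p² = [(20−1)·13.7² + (17−1)·14.9²]/(20+17−2) = 203.379
t = (58.1 − 68.1)/√[203.379·(1/20 + 1/17)] = -2.1256
df = n₁ + n₂ − 2 = 35
p-value = P(T ≥ -2.1256) ≈ 0.9797
Since p ≈ 0.9797 > α = 0.01, fail to reject H0; the data do not provide sufficient evidence against H0.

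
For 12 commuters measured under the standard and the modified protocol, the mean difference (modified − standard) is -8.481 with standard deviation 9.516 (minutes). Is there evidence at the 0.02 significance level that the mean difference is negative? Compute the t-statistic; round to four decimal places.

H0: μ_d = 0; H1: μ_d < 0 (paired t-test on the differences, left-tailed).
t = d̄/(s_d/√n) = -8.481/(9.516/√12) = -3.0873
df = n − 1 = 11
p-value = P(T ≤ -3.0873) ≈ 0.005
Since p ≈ 0.005 < α = 0.02, reject H0; the data support H1.

-3.0873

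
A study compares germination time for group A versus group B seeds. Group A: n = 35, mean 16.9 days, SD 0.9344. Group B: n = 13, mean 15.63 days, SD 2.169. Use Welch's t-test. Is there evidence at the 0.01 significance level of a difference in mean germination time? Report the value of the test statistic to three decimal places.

Let group 1 = group A, group 2 = group B. H0: μ_1 = μ_2; H1: μ_1 ≠ μ_2 (Welch's two-sample t-test, two-sided).
t = (x̄_1 − x̄_2)/√(s_1²/n_1 + s_2²/n_2) = (16.9 − 15.63)/√(0.9344²/35 + 2.169²/13) = 2.042
Welch–Satterthwaite df ≈ 13.69
Two-sided p-value ≈ 0.061
Since p ≈ 0.061 > α = 0.01, fail to reject H0; the data do not provide sufficient evidence against H0.

2.042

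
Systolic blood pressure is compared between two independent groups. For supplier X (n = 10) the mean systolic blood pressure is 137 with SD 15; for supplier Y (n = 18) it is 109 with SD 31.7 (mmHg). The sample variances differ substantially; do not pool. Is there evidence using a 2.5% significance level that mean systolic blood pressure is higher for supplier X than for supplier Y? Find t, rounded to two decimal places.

3.16

Let group 1 = supplier X, group 2 = supplier Y. H0: μ_1 = μ_2; H1: μ_1 > μ_2 (Welch's two-sample t-test, right-tailed).
t = (x̄_1 − x̄_2)/√(s_1²/n_1 + s_2²/n_2) = (137 − 109)/√(15²/10 + 31.7²/18) = 3.16
Welch–Satterthwaite df ≈ 25.61
p-value = P(T ≥ 3.16) ≈ 0.0020
Since p ≈ 0.0020 < α = 0.025, reject H0; the data support H1.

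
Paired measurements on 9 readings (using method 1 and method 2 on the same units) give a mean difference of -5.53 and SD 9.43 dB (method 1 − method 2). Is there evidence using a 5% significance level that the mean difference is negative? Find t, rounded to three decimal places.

-1.759

H0: μ_d = 0; H1: μ_d < 0 (paired t-test on the differences, left-tailed).
t = d̄/(s_d/√n) = -5.53/(9.43/√9) = -1.759
df = n − 1 = 8
p-value = P(T ≤ -1.759) ≈ 0.0583
Since p ≈ 0.0583 > α = 0.05, fail to reject H0; the evidence is not statistically significant.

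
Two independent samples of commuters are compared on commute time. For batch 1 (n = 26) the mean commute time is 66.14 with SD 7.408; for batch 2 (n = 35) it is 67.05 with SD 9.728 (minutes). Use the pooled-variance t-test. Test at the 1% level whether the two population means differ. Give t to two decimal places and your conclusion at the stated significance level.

Let group 1 = batch 1, group 2 = batch 2. H0: μ_1 = μ_2; H1: μ_1 ≠ μ_2 (two-sample pooled-variance t-test, two-sided).
s_p² = [(26−1)·7.408² + (35−1)·9.728²]/(26+35−2) = 77.7884
t = (66.14 − 67.05)/√[77.7884·(1/26 + 1/35)] = -0.40
df = n₁ + n₂ − 2 = 59
Two-sided p-value ≈ 0.6917
Since p ≈ 0.6917 > α = 0.01, fail to reject H0; the data do not provide sufficient evidence against H0.

t = -0.40; fail to reject H0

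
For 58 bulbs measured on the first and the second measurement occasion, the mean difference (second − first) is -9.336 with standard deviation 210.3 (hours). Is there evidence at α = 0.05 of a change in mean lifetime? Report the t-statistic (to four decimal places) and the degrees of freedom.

t = -0.3381, df = 57

H0: μ_d = 0; H1: μ_d ≠ 0 (paired t-test on the differences, two-sided).
t = d̄/(s_d/√n) = -9.336/(210.3/√58) = -0.3381
df = n − 1 = 57
Two-sided p-value ≈ 0.7365
Since p ≈ 0.7365 > α = 0.05, fail to reject H0; the data do not provide sufficient evidence against H0.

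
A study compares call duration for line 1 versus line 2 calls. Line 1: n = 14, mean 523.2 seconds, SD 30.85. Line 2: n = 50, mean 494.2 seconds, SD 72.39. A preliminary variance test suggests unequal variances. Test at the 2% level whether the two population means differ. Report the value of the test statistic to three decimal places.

2.206

Let group 1 = line 1, group 2 = line 2. H0: μ_1 = μ_2; H1: μ_1 ≠ μ_2 (Welch's two-sample t-test, two-sided).
t = (x̄_1 − x̄_2)/√(s_1²/n_1 + s_2²/n_2) = (523.2 − 494.2)/√(30.85²/14 + 72.39²/50) = 2.206
Welch–Satterthwaite df ≈ 51.50
Two-sided p-value ≈ 0.032
Since p ≈ 0.032 > α = 0.02, fail to reject H0; the evidence is not statistically significant.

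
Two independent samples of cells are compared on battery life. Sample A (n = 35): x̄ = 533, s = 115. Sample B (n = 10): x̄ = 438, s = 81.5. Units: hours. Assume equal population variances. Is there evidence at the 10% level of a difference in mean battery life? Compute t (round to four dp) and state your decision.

Let group 1 = sample A, group 2 = sample B. H0: μ_1 = μ_2; H1: μ_1 ≠ μ_2 (two-sample pooled-variance t-test, two-sided).
s_p² = [(35−1)·115² + (10−1)·81.5²]/(35+10−2) = 11847.2
t = (533 − 438)/√[11847.2·(1/35 + 1/10)] = 2.4341
df = n₁ + n₂ − 2 = 43
Two-sided p-value ≈ 0.0192
Since p ≈ 0.0192 < α = 0.1, reject H0; the evidence is statistically significant.

t = 2.4341; reject H0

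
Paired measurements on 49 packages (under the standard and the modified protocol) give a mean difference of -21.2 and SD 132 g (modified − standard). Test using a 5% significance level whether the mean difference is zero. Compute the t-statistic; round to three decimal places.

H0: μ_d = 0; H1: μ_d ≠ 0 (paired t-test on the differences, two-sided).
t = d̄/(s_d/√n) = -21.2/(132/√49) = -1.124
df = n − 1 = 48
Two-sided p-value ≈ 0.2665
Since p ≈ 0.2665 > α = 0.05, fail to reject H0; the data do not provide sufficient evidence against H0.

-1.124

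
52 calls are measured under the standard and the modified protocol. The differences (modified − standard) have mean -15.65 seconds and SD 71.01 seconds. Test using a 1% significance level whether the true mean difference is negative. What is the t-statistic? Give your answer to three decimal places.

-1.589

H0: μ_d = 0; H1: μ_d < 0 (paired t-test on the differences, left-tailed).
t = d̄/(s_d/√n) = -15.65/(71.01/√52) = -1.589
df = n − 1 = 51
p-value = P(T ≤ -1.589) ≈ 0.059
Since p ≈ 0.059 > α = 0.01, fail to reject H0; the evidence is not statistically significant.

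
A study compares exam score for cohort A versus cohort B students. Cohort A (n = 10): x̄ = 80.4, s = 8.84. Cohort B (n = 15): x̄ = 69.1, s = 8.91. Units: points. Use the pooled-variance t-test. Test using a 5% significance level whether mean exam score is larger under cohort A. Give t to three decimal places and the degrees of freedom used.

t = 3.116, df = 23

Let group 1 = cohort A, group 2 = cohort B. H0: μ_1 = μ_2; H1: μ_1 > μ_2 (two-sample pooled-variance t-test, right-tailed).
s_p² = [(10−1)·8.84² + (15−1)·8.91²]/(10+15−2) = 78.9019
t = (80.4 − 69.1)/√[78.9019·(1/10 + 1/15)] = 3.116
df = n₁ + n₂ − 2 = 23
p-value = P(T ≥ 3.116) ≈ 0.002
Since p ≈ 0.002 < α = 0.05, reject H0; the data support H1.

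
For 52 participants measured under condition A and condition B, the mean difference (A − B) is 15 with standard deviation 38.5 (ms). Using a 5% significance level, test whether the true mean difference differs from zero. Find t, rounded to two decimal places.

H0: μ_d = 0; H1: μ_d ≠ 0 (paired t-test on the differences, two-sided).
t = d̄/(s_d/√n) = 15/(38.5/√52) = 2.81
df = n − 1 = 51
Two-sided p-value ≈ 0.0070
Since p ≈ 0.0070 < α = 0.05, reject H0; the evidence is statistically significant.

2.81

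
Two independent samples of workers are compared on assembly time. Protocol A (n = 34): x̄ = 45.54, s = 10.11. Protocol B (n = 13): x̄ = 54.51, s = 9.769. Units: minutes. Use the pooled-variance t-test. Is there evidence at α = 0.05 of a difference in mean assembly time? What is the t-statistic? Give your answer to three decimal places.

-2.745

Let group 1 = protocol A, group 2 = protocol B. H0: μ_1 = μ_2; H1: μ_1 ≠ μ_2 (two-sample pooled-variance t-test, two-sided).
s_p² = [(34−1)·10.11² + (13−1)·9.769²]/(34+13−2) = 100.404
t = (45.54 − 54.51)/√[100.404·(1/34 + 1/13)] = -2.745
df = n₁ + n₂ − 2 = 45
Two-sided p-value ≈ 0.009
Since p ≈ 0.009 < α = 0.05, reject H0; the evidence is statistically significant.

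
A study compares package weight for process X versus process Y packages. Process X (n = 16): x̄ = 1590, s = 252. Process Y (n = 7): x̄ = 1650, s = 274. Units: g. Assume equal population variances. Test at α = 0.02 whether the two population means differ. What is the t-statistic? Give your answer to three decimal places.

-0.512

Let group 1 = process X, group 2 = process Y. H0: μ_1 = μ_2; H1: μ_1 ≠ μ_2 (two-sample pooled-variance t-test, two-sided).
s_p² = [(16−1)·252² + (7−1)·274²]/(16+7−2) = 66810.3
t = (1590 − 1650)/√[66810.3·(1/16 + 1/7)] = -0.512
df = n₁ + n₂ − 2 = 21
Two-sided p-value ≈ 0.614
Since p ≈ 0.614 > α = 0.02, fail to reject H0; the evidence is not statistically significant.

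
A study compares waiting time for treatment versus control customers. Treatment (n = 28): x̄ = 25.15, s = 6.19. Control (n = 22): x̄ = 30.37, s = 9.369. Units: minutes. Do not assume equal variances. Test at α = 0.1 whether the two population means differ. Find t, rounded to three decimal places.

-2.255

Let group 1 = treatment, group 2 = control. H0: μ_1 = μ_2; H1: μ_1 ≠ μ_2 (Welch's two-sample t-test, two-sided).
t = (x̄_1 − x̄_2)/√(s_1²/n_1 + s_2²/n_2) = (25.15 − 30.37)/√(6.19²/28 + 9.369²/22) = -2.255
Welch–Satterthwaite df ≈ 34.70
Two-sided p-value ≈ 0.0305
Since p ≈ 0.0305 < α = 0.1, reject H0; the evidence is statistically significant.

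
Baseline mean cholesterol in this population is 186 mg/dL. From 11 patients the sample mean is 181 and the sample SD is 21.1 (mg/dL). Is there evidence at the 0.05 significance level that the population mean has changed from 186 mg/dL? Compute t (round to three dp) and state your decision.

t = -0.786; fail to reject H0

H0: μ = 186; H1: μ ≠ 186 (one-sample t-test, two-sided).
t = (x̄ − μ₀)/(s/√n) = (181 − 186)/(21.1/√11) = -0.786
df = n − 1 = 10
Two-sided p-value ≈ 0.4501
Since p ≈ 0.4501 > α = 0.05, fail to reject H0; the evidence is not statistically significant.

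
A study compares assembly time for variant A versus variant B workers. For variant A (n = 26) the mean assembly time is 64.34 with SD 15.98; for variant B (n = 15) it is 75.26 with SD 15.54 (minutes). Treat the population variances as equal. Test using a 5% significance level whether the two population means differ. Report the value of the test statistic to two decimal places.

Let group 1 = variant A, group 2 = variant B. H0: μ_1 = μ_2; H1: μ_1 ≠ μ_2 (two-sample pooled-variance t-test, two-sided).
s_p² = [(26−1)·15.98² + (15−1)·15.54²]/(26+15−2) = 250.382
t = (64.34 − 75.26)/√[250.382·(1/26 + 1/15)] = -2.13
df = n₁ + n₂ − 2 = 39
Two-sided p-value ≈ 0.040
Since p ≈ 0.040 < α = 0.05, reject H0; the evidence is statistically significant.

-2.13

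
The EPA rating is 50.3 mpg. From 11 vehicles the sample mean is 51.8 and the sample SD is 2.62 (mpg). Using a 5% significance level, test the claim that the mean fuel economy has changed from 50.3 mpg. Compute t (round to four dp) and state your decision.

H0: μ = 50.3; H1: μ ≠ 50.3 (one-sample t-test, two-sided).
t = (x̄ − μ₀)/(s/√n) = (51.8 − 50.3)/(2.62/√11) = 1.8988
df = n − 1 = 10
Two-sided p-value ≈ 0.087
Since p ≈ 0.087 > α = 0.05, fail to reject H0; the data do not provide sufficient evidence against H0.

t = 1.8988; fail to reject H0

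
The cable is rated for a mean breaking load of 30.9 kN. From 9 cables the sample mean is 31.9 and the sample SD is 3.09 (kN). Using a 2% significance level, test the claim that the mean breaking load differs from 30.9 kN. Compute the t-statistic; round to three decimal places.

0.971

H0: μ = 30.9; H1: μ ≠ 30.9 (one-sample t-test, two-sided).
t = (x̄ − μ₀)/(s/√n) = (31.9 − 30.9)/(3.09/√9) = 0.971
df = n − 1 = 8
Two-sided p-value ≈ 0.3600
Since p ≈ 0.3600 > α = 0.02, fail to reject H0; the data do not provide sufficient evidence against H0.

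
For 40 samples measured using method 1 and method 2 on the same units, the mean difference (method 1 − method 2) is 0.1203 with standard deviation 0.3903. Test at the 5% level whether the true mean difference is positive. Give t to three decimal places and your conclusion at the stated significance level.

H0: μ_d = 0; H1: μ_d > 0 (paired t-test on the differences, right-tailed).
t = d̄/(s_d/√n) = 0.1203/(0.3903/√40) = 1.949
df = n − 1 = 39
p-value = P(T ≥ 1.949) ≈ 0.0292
Since p ≈ 0.0292 < α = 0.05, reject H0; the data support H1.

t = 1.949; reject H0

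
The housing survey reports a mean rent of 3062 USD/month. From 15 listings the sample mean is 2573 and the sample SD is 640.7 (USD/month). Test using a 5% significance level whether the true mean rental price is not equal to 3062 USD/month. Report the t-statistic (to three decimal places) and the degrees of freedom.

t = -2.956, df = 14

H0: μ = 3062; H1: μ ≠ 3062 (one-sample t-test, two-sided).
t = (x̄ − μ₀)/(s/√n) = (2573 − 3062)/(640.7/√15) = -2.956
df = n − 1 = 14
Two-sided p-value ≈ 0.010
Since p ≈ 0.010 < α = 0.05, reject H0; the data support H1.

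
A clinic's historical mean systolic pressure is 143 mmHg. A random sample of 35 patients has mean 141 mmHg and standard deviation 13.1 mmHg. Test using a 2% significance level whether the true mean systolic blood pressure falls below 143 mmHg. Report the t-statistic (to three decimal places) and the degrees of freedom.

H0: μ = 143; H1: μ < 143 (one-sample t-test, left-tailed).
t = (x̄ − μ₀)/(s/√n) = (141 − 143)/(13.1/√35) = -0.903
df = n − 1 = 34
p-value = P(T ≤ -0.903) ≈ 0.1864
Since p ≈ 0.1864 > α = 0.02, fail to reject H0; the data do not provide sufficient evidence against H0.

t = -0.903, df = 34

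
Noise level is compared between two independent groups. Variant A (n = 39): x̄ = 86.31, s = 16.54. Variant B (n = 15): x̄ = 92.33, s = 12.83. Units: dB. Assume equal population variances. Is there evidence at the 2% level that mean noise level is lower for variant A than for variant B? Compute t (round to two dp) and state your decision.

t = -1.27; fail to reject H0

Let group 1 = variant A, group 2 = variant B. H0: μ_1 = μ_2; H1: μ_1 < μ_2 (two-sample pooled-variance t-test, left-tailed).
s_p² = [(39−1)·16.54² + (15−1)·12.83²]/(39+15−2) = 244.235
t = (86.31 − 92.33)/√[244.235·(1/39 + 1/15)] = -1.27
df = n₁ + n₂ − 2 = 52
p-value = P(T ≤ -1.27) ≈ 0.1052
Since p ≈ 0.1052 > α = 0.02, fail to reject H0; the evidence is not statistically significant.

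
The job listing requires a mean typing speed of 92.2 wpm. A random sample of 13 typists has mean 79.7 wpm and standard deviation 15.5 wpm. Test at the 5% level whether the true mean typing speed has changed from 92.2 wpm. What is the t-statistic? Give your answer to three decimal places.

-2.908

H0: μ = 92.2; H1: μ ≠ 92.2 (one-sample t-test, two-sided).
t = (x̄ − μ₀)/(s/√n) = (79.7 − 92.2)/(15.5/√13) = -2.908
df = n − 1 = 12
Two-sided p-value ≈ 0.0131
Since p ≈ 0.0131 < α = 0.05, reject H0; the evidence is statistically significant.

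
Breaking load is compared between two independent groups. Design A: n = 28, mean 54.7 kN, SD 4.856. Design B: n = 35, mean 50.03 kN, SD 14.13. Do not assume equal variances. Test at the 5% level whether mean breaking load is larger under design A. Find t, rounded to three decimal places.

1.825

Let group 1 = design A, group 2 = design B. H0: μ_1 = μ_2; H1: μ_1 > μ_2 (Welch's two-sample t-test, right-tailed).
t = (x̄_1 − x̄_2)/√(s_1²/n_1 + s_2²/n_2) = (54.7 − 50.03)/√(4.856²/28 + 14.13²/35) = 1.825
Welch–Satterthwaite df ≈ 43.58
p-value = P(T ≥ 1.825) ≈ 0.0374
Since p ≈ 0.0374 < α = 0.05, reject H0; the evidence is statistically significant.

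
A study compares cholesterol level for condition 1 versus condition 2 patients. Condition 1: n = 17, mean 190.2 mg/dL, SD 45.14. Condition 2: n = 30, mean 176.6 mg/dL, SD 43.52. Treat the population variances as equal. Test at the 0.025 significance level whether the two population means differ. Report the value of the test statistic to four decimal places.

Let group 1 = condition 1, group 2 = condition 2. H0: μ_1 = μ_2; H1: μ_1 ≠ μ_2 (two-sample pooled-variance t-test, two-sided).
s_p² = [(17−1)·45.14² + (30−1)·43.52²]/(17+30−2) = 1945.06
t = (190.2 − 176.6)/√[1945.06·(1/17 + 1/30)] = 1.0158
df = n₁ + n₂ − 2 = 45
Two-sided p-value ≈ 0.315
Since p ≈ 0.315 > α = 0.025, fail to reject H0; the evidence is not statistically significant.

1.0158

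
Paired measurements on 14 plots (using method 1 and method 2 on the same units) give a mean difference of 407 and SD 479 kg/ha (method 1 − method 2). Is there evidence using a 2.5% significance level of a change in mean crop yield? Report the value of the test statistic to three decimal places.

H0: μ_d = 0; H1: μ_d ≠ 0 (paired t-test on the differences, two-sided).
t = d̄/(s_d/√n) = 407/(479/√14) = 3.179
df = n − 1 = 13
Two-sided p-value ≈ 0.0073
Since p ≈ 0.0073 < α = 0.025, reject H0; the data support H1.

3.179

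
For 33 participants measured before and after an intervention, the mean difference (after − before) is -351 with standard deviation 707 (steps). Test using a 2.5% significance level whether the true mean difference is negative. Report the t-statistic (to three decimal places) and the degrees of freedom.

H0: μ_d = 0; H1: μ_d < 0 (paired t-test on the differences, left-tailed).
t = d̄/(s_d/√n) = -351/(707/√33) = -2.852
df = n − 1 = 32
p-value = P(T ≤ -2.852) ≈ 0.0038
Since p ≈ 0.0038 < α = 0.025, reject H0; the evidence is statistically significant.

t = -2.852, df = 32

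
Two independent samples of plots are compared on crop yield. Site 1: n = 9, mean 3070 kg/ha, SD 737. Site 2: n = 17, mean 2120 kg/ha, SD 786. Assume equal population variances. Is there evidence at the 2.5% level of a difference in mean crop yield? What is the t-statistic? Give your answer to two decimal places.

Let group 1 = site 1, group 2 = site 2. H0: μ_1 = μ_2; H1: μ_1 ≠ μ_2 (two-sample pooled-variance t-test, two-sided).
s_p² = [(9−1)·737² + (17−1)·786²]/(9+17−2) = 592920
t = (3070 − 2120)/√[592920·(1/9 + 1/17)] = 2.99
df = n₁ + n₂ − 2 = 24
Two-sided p-value ≈ 0.0063
Since p ≈ 0.0063 < α = 0.025, reject H0; the evidence is statistically significant.

2.99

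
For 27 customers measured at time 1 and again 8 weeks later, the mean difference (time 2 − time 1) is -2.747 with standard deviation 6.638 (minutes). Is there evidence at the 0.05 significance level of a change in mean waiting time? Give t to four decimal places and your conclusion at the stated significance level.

H0: μ_d = 0; H1: μ_d ≠ 0 (paired t-test on the differences, two-sided).
t = d̄/(s_d/√n) = -2.747/(6.638/√27) = -2.1503
df = n − 1 = 26
Two-sided p-value ≈ 0.0410
Since p ≈ 0.0410 < α = 0.05, reject H0; the data support H1.

t = -2.1503; reject H0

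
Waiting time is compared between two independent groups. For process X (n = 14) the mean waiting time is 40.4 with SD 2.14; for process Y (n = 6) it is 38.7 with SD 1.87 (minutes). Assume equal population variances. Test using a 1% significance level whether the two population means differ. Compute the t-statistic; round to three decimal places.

Let group 1 = process X, group 2 = process Y. H0: μ_1 = μ_2; H1: μ_1 ≠ μ_2 (two-sample pooled-variance t-test, two-sided).
s_p² = [(14−1)·2.14² + (6−1)·1.87²]/(14+6−2) = 4.27885
t = (40.4 − 38.7)/√[4.27885·(1/14 + 1/6)] = 1.684
df = n₁ + n₂ − 2 = 18
Two-sided p-value ≈ 0.1094
Since p ≈ 0.1094 > α = 0.01, fail to reject H0; the data do not provide sufficient evidence against H0.

1.684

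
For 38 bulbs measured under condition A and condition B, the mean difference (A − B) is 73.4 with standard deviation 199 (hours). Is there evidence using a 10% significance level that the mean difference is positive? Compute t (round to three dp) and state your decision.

H0: μ_d = 0; H1: μ_d > 0 (paired t-test on the differences, right-tailed).
t = d̄/(s_d/√n) = 73.4/(199/√38) = 2.274
df = n − 1 = 37
p-value = P(T ≥ 2.274) ≈ 0.0144
Since p ≈ 0.0144 < α = 0.1, reject H0; the evidence is statistically significant.

t = 2.274; reject H0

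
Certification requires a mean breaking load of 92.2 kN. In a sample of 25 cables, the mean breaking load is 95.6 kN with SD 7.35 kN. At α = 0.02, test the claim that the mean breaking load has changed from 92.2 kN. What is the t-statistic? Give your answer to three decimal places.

H0: μ = 92.2; H1: μ ≠ 92.2 (one-sample t-test, two-sided).
t = (x̄ − μ₀)/(s/√n) = (95.6 − 92.2)/(7.35/√25) = 2.313
df = n − 1 = 24
Two-sided p-value ≈ 0.0296
Since p ≈ 0.0296 > α = 0.02, fail to reject H0; the data do not provide sufficient evidence against H0.

2.313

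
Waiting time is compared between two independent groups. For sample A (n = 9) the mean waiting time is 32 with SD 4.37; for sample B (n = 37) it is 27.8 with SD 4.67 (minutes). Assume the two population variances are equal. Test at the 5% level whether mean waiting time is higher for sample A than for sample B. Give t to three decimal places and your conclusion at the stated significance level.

t = 2.448; reject H0

Let group 1 = sample A, group 2 = sample B. H0: μ_1 = μ_2; H1: μ_1 > μ_2 (two-sample pooled-variance t-test, right-tailed).
s_p² = [(9−1)·4.37² + (37−1)·4.67²]/(9+37−2) = 21.3158
t = (32 − 27.8)/√[21.3158·(1/9 + 1/37)] = 2.448
df = n₁ + n₂ − 2 = 44
p-value = P(T ≥ 2.448) ≈ 0.009
Since p ≈ 0.009 < α = 0.05, reject H0; the data support H1.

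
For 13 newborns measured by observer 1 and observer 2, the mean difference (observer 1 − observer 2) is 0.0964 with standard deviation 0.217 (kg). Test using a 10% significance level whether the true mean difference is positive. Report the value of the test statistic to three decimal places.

H0: μ_d = 0; H1: μ_d > 0 (paired t-test on the differences, right-tailed).
t = d̄/(s_d/√n) = 0.0964/(0.217/√13) = 1.602
df = n − 1 = 12
p-value = P(T ≥ 1.602) ≈ 0.068
Since p ≈ 0.068 < α = 0.1, reject H0; the evidence is statistically significant.

1.602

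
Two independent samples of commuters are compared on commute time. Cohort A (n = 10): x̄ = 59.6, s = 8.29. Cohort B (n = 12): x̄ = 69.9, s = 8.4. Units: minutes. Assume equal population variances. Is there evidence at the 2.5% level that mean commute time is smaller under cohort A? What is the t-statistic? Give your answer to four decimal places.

Let group 1 = cohort A, group 2 = cohort B. H0: μ_1 = μ_2; H1: μ_1 < μ_2 (two-sample pooled-variance t-test, left-tailed).
s_p² = [(10−1)·8.29² + (12−1)·8.4²]/(10+12−2) = 69.7338
t = (59.6 − 69.9)/√[69.7338·(1/10 + 1/12)] = -2.8807
df = n₁ + n₂ − 2 = 20
p-value = P(T ≤ -2.8807) ≈ 0.0046
Since p ≈ 0.0046 < α = 0.025, reject H0; the evidence is statistically significant.

-2.8807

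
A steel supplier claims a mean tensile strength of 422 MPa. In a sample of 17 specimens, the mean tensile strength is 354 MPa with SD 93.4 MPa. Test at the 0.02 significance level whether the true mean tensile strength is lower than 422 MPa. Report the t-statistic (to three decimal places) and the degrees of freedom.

t = -3.002, df = 16

H0: μ = 422; H1: μ < 422 (one-sample t-test, left-tailed).
t = (x̄ − μ₀)/(s/√n) = (354 − 422)/(93.4/√17) = -3.002
df = n − 1 = 16
p-value = P(T ≤ -3.002) ≈ 0.004
Since p ≈ 0.004 < α = 0.02, reject H0; the data support H1.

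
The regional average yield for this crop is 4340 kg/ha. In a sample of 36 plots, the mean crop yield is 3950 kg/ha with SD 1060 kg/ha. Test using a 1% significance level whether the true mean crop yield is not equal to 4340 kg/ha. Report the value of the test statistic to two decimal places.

-2.21

H0: μ = 4340; H1: μ ≠ 4340 (one-sample t-test, two-sided).
t = (x̄ − μ₀)/(s/√n) = (3950 − 4340)/(1060/√36) = -2.21
df = n − 1 = 35
Two-sided p-value ≈ 0.034
Since p ≈ 0.034 > α = 0.01, fail to reject H0; the evidence is not statistically significant.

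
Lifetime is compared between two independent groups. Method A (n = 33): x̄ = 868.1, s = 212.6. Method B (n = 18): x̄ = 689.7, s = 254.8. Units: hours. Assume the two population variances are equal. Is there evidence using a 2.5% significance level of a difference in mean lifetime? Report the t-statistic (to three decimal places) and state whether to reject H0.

Let group 1 = method A, group 2 = method B. H0: μ_1 = μ_2; H1: μ_1 ≠ μ_2 (two-sample pooled-variance t-test, two-sided).
s_p² = [(33−1)·212.6² + (18−1)·254.8²]/(33+18−2) = 52041.9
t = (868.1 − 689.7)/√[52041.9·(1/33 + 1/18)] = 2.669
df = n₁ + n₂ − 2 = 49
Two-sided p-value ≈ 0.010
Since p ≈ 0.010 < α = 0.025, reject H0; the data support H1.

t = 2.669; reject H0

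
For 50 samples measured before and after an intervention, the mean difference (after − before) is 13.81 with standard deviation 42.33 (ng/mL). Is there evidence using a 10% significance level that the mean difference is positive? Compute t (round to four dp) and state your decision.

H0: μ_d = 0; H1: μ_d > 0 (paired t-test on the differences, right-tailed).
t = d̄/(s_d/√n) = 13.81/(42.33/√50) = 2.3069
df = n − 1 = 49
p-value = P(T ≥ 2.3069) ≈ 0.0127
Since p ≈ 0.0127 < α = 0.1, reject H0; the evidence is statistically significant.

t = 2.3069; reject H0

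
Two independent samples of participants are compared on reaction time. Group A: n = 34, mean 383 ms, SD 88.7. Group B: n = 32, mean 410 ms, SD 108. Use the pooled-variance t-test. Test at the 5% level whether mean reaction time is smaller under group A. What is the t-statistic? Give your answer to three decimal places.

Let group 1 = group A, group 2 = group B. H0: μ_1 = μ_2; H1: μ_1 < μ_2 (two-sample pooled-variance t-test, left-tailed).
s_p² = [(34−1)·88.7² + (32−1)·108²]/(34+32−2) = 9706.53
t = (383 − 410)/√[9706.53·(1/34 + 1/32)] = -1.113
df = n₁ + n₂ − 2 = 64
p-value = P(T ≤ -1.113) ≈ 0.135
Since p ≈ 0.135 > α = 0.05, fail to reject H0; the data do not provide sufficient evidence against H0.

-1.113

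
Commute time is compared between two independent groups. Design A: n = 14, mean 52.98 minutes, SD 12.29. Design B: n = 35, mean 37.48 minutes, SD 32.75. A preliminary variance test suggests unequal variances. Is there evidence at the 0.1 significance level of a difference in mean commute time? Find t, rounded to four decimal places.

2.4080

Let group 1 = design A, group 2 = design B. H0: μ_1 = μ_2; H1: μ_1 ≠ μ_2 (Welch's two-sample t-test, two-sided).
t = (x̄_1 − x̄_2)/√(s_1²/n_1 + s_2²/n_2) = (52.98 − 37.48)/√(12.29²/14 + 32.75²/35) = 2.4080
Welch–Satterthwaite df ≈ 46.94
Two-sided p-value ≈ 0.0200
Since p ≈ 0.0200 < α = 0.1, reject H0; the evidence is statistically significant.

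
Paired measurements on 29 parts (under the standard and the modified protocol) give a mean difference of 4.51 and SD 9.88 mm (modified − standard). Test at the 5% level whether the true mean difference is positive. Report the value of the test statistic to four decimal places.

2.4582

H0: μ_d = 0; H1: μ_d > 0 (paired t-test on the differences, right-tailed).
t = d̄/(s_d/√n) = 4.51/(9.88/√29) = 2.4582
df = n − 1 = 28
p-value = P(T ≥ 2.4582) ≈ 0.010
Since p ≈ 0.010 < α = 0.05, reject H0; the evidence is statistically significant.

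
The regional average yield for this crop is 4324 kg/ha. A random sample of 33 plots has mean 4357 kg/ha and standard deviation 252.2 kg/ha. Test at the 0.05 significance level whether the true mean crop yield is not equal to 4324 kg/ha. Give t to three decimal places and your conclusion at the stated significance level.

t = 0.752; fail to reject H0

H0: μ = 4324; H1: μ ≠ 4324 (one-sample t-test, two-sided).
t = (x̄ − μ₀)/(s/√n) = (4357 − 4324)/(252.2/√33) = 0.752
df = n − 1 = 32
Two-sided p-value ≈ 0.4577
Since p ≈ 0.4577 > α = 0.05, fail to reject H0; the evidence is not statistically significant.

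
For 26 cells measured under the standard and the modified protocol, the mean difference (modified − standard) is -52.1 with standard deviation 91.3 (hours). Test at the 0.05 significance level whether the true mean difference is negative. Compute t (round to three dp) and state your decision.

t = -2.910; reject H0

H0: μ_d = 0; H1: μ_d < 0 (paired t-test on the differences, left-tailed).
t = d̄/(s_d/√n) = -52.1/(91.3/√26) = -2.910
df = n − 1 = 25
p-value = P(T ≤ -2.910) ≈ 0.004
Since p ≈ 0.004 < α = 0.05, reject H0; the evidence is statistically significant.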